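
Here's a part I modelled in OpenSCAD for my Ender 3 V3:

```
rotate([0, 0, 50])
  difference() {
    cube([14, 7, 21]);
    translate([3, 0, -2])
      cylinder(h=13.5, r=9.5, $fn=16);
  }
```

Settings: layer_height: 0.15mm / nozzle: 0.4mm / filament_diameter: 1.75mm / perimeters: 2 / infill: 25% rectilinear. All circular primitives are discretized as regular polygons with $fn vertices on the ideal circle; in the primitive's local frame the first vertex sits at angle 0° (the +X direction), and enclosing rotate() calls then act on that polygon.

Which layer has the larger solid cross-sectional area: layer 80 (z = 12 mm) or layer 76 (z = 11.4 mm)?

layer 80 (z = 12 mm)

Layer 80 (z = 12): the 14×7 cube contributes its full rectangle (area 98.00 mm²); the cylinder at (3, 0) is not intersected at this z (z outside [-2, 11.5]); After the difference (first − rest): none of the subtracted shapes is present at this height, so the 14×7 cube is unchanged — area = 98.00 mm²; (rotated 50° about Z; rotation is an isometry so areas/perimeters/island counts are preserved). So its area = 98.00 mm². Layer 76 (z = 11.4): the 14×7 cube contributes its full rectangle (area 98.00 mm²); the cylinder at (3, 0): section is a regular 16-gon, circumradius r=9.5 (area = (16/2)·9.500²·sin(360°/16) = 276.30 mm²); After the difference (first − rest): starting from the 14×7 cube (98.00 mm²), the r=9.5 cylinder at (3, 0) partially overlaps it — only the 79.94 mm² overlap (of its 276.30 mm²) is removed, clipping the outline — area = 18.06 mm²; (rotated 50° about Z; rotation is an isometry so areas/perimeters/island counts are preserved). So its area = 18.06 mm². Layer 80 is larger (98.00 vs 18.06 mm²).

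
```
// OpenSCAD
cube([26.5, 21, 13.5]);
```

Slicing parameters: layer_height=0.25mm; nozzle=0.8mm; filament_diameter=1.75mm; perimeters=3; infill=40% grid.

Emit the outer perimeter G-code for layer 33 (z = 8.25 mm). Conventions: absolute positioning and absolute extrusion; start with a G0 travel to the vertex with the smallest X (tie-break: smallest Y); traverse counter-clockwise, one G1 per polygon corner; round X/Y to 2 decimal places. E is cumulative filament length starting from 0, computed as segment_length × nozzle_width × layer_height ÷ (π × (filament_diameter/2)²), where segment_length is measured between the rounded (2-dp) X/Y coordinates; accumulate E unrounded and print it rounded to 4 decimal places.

At z = 8.25 mm: the cube is present — its section is the full 26.5×21 rectangle. The outline is a single polygon with 4 vertices. Extrusion per mm of travel: 0.8 × 0.25 / (π × 0.875²) = 0.083150. Accumulating E over each segment gives final E = 7.8993.

G0 X0.00 Y0.00 Z8.25
G1 X26.50 Y0.00 E2.2035
G1 X26.50 Y21.00 E3.9496
G1 X0.00 Y21.00 E6.1531
G1 X0.00 Y0.00 E7.8993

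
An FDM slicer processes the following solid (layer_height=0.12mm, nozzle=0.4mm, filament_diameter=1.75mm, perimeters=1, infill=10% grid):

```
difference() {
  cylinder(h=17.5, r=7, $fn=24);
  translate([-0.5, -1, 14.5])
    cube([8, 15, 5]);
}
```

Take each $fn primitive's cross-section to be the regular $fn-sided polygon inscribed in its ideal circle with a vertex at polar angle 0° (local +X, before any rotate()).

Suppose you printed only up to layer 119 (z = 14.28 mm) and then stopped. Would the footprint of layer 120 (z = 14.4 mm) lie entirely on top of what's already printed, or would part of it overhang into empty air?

Compare the two slices. At z = 14.28: the cylinder: section is a regular 24-gon, circumradius r=7 (area = (24/2)·7.000²·sin(360°/24) = 152.19 mm²); the cube at (-0.5, -1) does not reach this height (z outside [14.5, 19.5]); Taking the first minus the rest: none of the subtracted shapes is present at this height, so the r=7 cylinder is unchanged — area = 152.19 mm². At z = 14.4: the cylinder: section is a regular 24-gon, circumradius r=7 (area = (24/2)·7.000²·sin(360°/24) = 152.19 mm²); the cube at (-0.5, -1) is absent (z outside [14.5, 19.5]); Subtracting the remaining from the first: none of the subtracted shapes is present at this height, so the r=7 cylinder is unchanged — area = 152.19 mm². Checking containment: the cross-section at z = 14.4 is a subset of the cross-section at z = 14.28.

entirely on top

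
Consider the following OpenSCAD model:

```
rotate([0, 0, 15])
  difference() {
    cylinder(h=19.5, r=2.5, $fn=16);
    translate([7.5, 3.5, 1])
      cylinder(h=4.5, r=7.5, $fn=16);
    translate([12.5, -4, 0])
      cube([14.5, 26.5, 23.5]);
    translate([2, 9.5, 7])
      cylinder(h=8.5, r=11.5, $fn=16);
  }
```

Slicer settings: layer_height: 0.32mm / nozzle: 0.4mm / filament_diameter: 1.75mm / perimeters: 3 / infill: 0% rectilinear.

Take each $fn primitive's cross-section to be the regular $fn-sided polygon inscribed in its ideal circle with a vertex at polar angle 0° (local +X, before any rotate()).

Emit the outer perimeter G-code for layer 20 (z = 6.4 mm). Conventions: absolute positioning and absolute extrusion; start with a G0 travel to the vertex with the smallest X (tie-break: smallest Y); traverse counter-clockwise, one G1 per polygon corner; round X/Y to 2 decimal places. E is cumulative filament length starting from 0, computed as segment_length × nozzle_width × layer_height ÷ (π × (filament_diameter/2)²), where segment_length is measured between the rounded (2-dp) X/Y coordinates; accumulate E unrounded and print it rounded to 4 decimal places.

G0 X-2.48 Y0.33 Z6.40
G1 X-2.41 Y-0.65 E0.0523
G1 X-1.98 Y-1.52 E0.1039
G1 X-1.25 Y-2.17 E0.1559
G1 X-0.33 Y-2.48 E0.2076
G1 X0.65 Y-2.41 E0.2599
G1 X1.52 Y-1.98 E0.3115
G1 X2.17 Y-1.25 E0.3636
G1 X2.48 Y-0.33 E0.4152
G1 X2.41 Y0.65 E0.4675
G1 X1.98 Y1.52 E0.5191
G1 X1.25 Y2.17 E0.5712
G1 X0.33 Y2.48 E0.6228
G1 X-0.65 Y2.41 E0.6751
G1 X-1.52 Y1.98 E0.7268
G1 X-2.17 Y1.25 E0.7788
G1 X-2.48 Y0.33 E0.8304

At z = 6.4 mm: the r=2.5 cylinder contributes a regular 16-gon of circumradius 2.5; the cylinder at (7.5, 3.5) is not intersected at this z (z outside [1, 5.5]); the 14.5×26.5 cube at (12.5, -4) contributes its full rectangle; the cylinder at (2, 9.5) does not reach this height (z outside [7, 15.5]); After the difference (first − rest): starting from the r=2.5 cylinder, the 14.5×26.5 cube at (12.5, -4) misses the remaining region (no effect) — 1 connected region; (rotated 15° about Z; rotation is an isometry so areas/perimeters/island counts are preserved). The outline is a single polygon with 16 vertices. Extrusion per mm of travel: 0.4 × 0.32 / (π × 0.875²) = 0.053216. Accumulating E over each segment gives final E = 0.8304.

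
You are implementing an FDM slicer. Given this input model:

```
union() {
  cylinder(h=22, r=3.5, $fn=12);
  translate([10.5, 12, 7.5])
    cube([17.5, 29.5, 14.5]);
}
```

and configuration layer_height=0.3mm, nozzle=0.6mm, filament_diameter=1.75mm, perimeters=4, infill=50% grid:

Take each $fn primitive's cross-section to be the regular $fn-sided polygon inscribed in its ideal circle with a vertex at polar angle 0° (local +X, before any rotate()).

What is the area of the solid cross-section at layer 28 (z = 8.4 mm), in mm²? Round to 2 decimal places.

At z = 8.4 mm: the cylinder: section is a regular 12-gon, circumradius r=3.5 (area = (12/2)·3.500²·sin(360°/12) = 36.75 mm²); the cube at (10.5, 12) is present — its section is the full 17.5×29.5 rectangle (area 516.25 mm²); Taking the union: the 2 present regions are separate (no shared area or edge), so areas and boundary lengths simply add and each stays a separate island — area = 553.00 mm². Overall, the cross-section has 2 separate islands. Net area = 553.00 mm².

553.00 mm²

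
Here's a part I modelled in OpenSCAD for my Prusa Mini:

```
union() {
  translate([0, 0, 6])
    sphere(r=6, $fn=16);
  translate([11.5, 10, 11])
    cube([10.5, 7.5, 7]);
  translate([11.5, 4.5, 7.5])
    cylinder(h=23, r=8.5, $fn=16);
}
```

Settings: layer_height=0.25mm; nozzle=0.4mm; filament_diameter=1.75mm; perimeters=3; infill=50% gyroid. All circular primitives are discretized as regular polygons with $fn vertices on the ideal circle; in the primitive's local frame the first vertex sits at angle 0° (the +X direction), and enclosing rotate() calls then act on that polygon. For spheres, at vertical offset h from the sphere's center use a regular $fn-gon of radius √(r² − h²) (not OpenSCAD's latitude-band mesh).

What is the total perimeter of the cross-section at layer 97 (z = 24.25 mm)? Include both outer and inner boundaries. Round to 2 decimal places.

At z = 24.25 mm: the sphere is not intersected at this z (|z−center|=18.250 > r=6); the cube at (11.5, 10) does not reach this height (z outside [11, 18]); the r=8.5 cylinder at (11.5, 4.5) gives a regular 16-gon of circumradius 8.5 (constant along its height) (perimeter = 2·16·8.500·sin(180°/16) = 53.06 mm); Combining (union): only the r=8.5 cylinder at (11.5, 4.5) is present, so the union is just that shape — boundary = 53.06 mm. Overall, the cross-section is a single solid region. Total boundary length (outer) = 53.06 mm.

53.06 mm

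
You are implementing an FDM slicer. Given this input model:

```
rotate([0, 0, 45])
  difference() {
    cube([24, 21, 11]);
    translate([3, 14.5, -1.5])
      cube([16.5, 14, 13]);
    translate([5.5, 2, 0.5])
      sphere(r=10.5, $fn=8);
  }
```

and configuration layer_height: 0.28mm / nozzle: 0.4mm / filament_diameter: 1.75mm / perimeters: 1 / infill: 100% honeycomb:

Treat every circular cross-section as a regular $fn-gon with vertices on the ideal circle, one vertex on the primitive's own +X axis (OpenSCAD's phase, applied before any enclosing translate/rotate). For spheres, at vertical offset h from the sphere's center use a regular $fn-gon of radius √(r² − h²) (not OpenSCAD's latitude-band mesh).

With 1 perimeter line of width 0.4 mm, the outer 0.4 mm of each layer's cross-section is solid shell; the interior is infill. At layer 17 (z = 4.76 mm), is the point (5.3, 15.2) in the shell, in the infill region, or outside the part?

infill

At z = 4.76 mm: the cube is present — its section is the full 24×21 rectangle; the cube at (3, 14.5) is present — its section is the full 16.5×14 rectangle; the r=10.5 sphere at (5.5, 2) slices to a regular 8-gon of circumradius 9.597 (√(r²−h²) with h=4.26 from center); After the difference (first − rest): starting from the 24×21 cube, the 16.5×14 cube at (3, 14.5) partially overlaps it — only the 107.25 mm² overlap (of its 231.00 mm²) is removed, clipping the outline; the r=10.5 sphere at (5.5, 2) partially overlaps it — only the 141.01 mm² overlap (of its 260.50 mm²) is removed, clipping the outline — 1 connected region; (rotated 45° about Z; rotation is an isometry so areas/perimeters/island counts are preserved). Overall, the cross-section is a single solid region. Undo the 45° rotation: the query point maps to (14.496, 7.000) in the un-rotated model frame. The nearest boundary edge runs (15.10, 2.00)→(12.29, 8.79); distance from the point to it = 1.36 mm. The point is inside the cross-section and 1.36 mm from the nearest boundary — more than the 0.4 mm shell width (1 × 0.4), so it's in the infill interior.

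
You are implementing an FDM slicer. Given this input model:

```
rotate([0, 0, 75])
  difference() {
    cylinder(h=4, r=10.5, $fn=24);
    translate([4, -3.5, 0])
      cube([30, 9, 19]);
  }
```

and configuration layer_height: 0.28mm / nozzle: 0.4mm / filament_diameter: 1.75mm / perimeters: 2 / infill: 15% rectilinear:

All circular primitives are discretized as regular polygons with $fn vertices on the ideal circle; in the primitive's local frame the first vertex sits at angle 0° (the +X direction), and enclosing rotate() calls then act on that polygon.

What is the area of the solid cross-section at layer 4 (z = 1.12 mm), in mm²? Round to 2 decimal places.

At z = 1.12 mm: the r=10.5 cylinder gives a regular 24-gon of circumradius 10.5 (constant along its height) (area = (24/2)·10.500²·sin(360°/24) = 342.42 mm²); the 30×9 cube at (4, -3.5) contributes its full rectangle (area 270.00 mm²); After the difference (first − rest): starting from the r=10.5 cylinder (342.42 mm²), the 30×9 cube at (4, -3.5) partially overlaps it — only the 54.51 mm² overlap (of its 270.00 mm²) is removed, clipping the outline — area = 287.91 mm²; (whole slice rotated 75° about Z — lengths, areas and connectivity unchanged). Overall, the cross-section is a single solid region. Net area = 287.91 mm².

287.91 mm²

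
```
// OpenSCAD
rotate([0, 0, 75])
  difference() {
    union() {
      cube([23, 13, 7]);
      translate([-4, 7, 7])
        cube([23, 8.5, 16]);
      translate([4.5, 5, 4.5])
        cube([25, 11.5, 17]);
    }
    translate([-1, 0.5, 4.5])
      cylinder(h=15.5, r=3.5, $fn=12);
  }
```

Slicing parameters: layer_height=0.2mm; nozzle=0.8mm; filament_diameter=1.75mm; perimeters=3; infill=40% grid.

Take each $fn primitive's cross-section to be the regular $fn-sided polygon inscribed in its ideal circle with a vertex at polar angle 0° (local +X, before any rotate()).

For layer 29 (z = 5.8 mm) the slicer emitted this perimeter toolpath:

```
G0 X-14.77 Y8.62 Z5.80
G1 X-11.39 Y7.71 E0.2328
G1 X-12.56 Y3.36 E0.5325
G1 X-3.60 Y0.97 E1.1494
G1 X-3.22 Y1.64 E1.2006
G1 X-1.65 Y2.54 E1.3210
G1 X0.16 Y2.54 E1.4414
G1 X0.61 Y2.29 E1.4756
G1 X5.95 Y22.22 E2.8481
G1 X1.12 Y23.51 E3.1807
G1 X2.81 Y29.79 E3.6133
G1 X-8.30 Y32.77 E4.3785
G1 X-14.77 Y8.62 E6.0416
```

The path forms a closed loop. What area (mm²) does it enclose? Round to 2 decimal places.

Apply the shoelace formula to the sequence of (X, Y) vertices; enclosed area = 431.39 mm².

431.39 mm²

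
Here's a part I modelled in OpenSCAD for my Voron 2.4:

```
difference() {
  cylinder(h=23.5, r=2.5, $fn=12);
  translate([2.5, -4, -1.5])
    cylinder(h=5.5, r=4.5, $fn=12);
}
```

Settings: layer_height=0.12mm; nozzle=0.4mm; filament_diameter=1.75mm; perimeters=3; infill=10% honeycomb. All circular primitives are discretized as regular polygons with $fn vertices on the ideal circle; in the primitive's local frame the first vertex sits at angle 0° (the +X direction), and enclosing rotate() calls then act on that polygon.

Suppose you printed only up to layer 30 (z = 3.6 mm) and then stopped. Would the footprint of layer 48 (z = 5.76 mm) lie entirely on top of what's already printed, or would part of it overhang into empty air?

Compare the two slices. At z = 3.6: the cylinder: section is a regular 12-gon, circumradius r=2.5 (area = (12/2)·2.500²·sin(360°/12) = 18.75 mm²); the r=4.5 cylinder at (2.5, -4) gives a regular 12-gon of circumradius 4.5 (constant along its height) (area = (12/2)·4.500²·sin(360°/12) = 60.75 mm²); Subtracting the remaining from the first: starting from the r=2.5 cylinder (18.75 mm²), the r=4.5 cylinder at (2.5, -4) partially overlaps it — only the 6.81 mm² overlap (of its 60.75 mm²) is removed, clipping the outline — area = 11.94 mm². At z = 5.76: the r=2.5 cylinder gives a regular 12-gon of circumradius 2.5 (constant along its height) (area = (12/2)·2.500²·sin(360°/12) = 18.75 mm²); the cylinder at (2.5, -4) does not reach this height (z outside [-1.5, 4]); Taking the first minus the rest: none of the subtracted shapes is present at this height, so the r=2.5 cylinder is unchanged — area = 18.75 mm². Checking containment: at z = 5.76 the cross-section extends beyond the z = 3.6 cross-section by about 6.81 mm².

part overhangs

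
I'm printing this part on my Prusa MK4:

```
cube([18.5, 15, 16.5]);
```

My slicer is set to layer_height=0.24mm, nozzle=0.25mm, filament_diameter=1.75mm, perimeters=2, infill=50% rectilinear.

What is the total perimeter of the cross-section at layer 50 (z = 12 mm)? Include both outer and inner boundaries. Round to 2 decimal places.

67.00 mm

At z = 12 mm: the 18.5×15 cube contributes its full rectangle (perimeter 67.00 mm). Overall, the cross-section is a single solid region. Total boundary length (outer) = 67.00 mm.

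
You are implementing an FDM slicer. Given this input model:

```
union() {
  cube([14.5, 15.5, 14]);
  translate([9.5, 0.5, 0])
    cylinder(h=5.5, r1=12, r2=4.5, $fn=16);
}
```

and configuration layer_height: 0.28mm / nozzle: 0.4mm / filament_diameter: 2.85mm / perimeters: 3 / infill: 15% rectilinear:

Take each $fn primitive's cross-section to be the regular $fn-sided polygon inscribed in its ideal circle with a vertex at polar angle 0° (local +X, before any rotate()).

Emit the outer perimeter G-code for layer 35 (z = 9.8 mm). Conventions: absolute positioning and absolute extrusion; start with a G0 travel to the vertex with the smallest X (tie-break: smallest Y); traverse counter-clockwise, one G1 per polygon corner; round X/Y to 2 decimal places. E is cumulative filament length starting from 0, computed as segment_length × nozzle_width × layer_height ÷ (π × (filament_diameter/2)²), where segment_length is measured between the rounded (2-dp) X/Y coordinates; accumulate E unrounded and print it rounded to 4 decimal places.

At z = 9.8 mm: the 14.5×15.5 cube contributes its full rectangle; the cone at (9.5, 0.5) is not intersected at this z (z outside [0, 5.5]); Merging all regions: only the 14.5×15.5 cube is present, so the union is just that shape — 1 connected region. The outline is a single polygon with 4 vertices. Extrusion per mm of travel: 0.4 × 0.28 / (π × 1.425²) = 0.017557. Accumulating E over each segment gives final E = 1.0534.

G0 X0.00 Y0.00 Z9.80
G1 X14.50 Y0.00 E0.2546
G1 X14.50 Y15.50 E0.5267
G1 X0.00 Y15.50 E0.7813
G1 X0.00 Y0.00 E1.0534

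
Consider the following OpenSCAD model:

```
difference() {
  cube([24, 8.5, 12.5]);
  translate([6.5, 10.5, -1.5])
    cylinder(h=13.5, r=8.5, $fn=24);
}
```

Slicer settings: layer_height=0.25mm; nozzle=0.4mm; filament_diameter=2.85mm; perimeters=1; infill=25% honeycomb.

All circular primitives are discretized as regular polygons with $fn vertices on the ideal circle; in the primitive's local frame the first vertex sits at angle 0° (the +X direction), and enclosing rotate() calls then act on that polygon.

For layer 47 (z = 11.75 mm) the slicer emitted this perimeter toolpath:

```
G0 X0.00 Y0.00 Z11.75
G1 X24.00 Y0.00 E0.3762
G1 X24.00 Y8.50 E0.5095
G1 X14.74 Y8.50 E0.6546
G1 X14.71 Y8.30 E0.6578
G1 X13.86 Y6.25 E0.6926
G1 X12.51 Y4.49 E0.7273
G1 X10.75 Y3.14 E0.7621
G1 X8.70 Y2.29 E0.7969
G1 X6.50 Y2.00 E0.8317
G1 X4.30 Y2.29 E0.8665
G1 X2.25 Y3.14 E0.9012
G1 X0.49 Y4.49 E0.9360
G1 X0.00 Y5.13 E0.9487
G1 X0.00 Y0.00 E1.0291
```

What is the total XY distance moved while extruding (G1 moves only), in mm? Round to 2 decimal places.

65.65 mm

Sum the Euclidean lengths of each G1 segment: total = 65.65 mm.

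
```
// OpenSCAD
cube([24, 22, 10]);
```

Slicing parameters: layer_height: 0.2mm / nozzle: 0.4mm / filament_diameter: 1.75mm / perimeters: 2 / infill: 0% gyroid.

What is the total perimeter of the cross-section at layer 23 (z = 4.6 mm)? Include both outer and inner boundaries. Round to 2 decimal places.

At z = 4.6 mm: the cube (footprint 24×22) is included at this height (perimeter 92.00 mm). Overall, the cross-section is a single solid region. Total boundary length (outer) = 92.00 mm.

92.00 mm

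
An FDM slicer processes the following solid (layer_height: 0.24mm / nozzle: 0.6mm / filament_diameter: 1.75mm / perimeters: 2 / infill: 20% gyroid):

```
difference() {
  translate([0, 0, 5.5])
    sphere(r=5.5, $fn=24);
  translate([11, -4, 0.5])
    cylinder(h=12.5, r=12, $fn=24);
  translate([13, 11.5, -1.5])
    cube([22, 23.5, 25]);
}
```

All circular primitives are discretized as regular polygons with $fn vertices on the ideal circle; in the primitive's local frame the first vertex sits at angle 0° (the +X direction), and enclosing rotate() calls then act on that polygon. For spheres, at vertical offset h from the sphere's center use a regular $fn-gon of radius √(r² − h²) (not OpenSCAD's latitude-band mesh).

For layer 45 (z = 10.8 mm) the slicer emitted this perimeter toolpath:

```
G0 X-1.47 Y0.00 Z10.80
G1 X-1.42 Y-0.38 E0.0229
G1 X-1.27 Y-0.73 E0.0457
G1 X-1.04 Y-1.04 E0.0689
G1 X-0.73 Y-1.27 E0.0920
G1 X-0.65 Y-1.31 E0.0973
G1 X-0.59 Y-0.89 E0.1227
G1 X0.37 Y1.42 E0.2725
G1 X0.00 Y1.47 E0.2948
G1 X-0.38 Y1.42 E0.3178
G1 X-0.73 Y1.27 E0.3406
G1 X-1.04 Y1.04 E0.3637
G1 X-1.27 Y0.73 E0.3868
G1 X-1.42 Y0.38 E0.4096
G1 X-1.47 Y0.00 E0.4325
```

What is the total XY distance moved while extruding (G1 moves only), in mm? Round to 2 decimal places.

7.22 mm

Sum the Euclidean lengths of each G1 segment: total = 7.22 mm.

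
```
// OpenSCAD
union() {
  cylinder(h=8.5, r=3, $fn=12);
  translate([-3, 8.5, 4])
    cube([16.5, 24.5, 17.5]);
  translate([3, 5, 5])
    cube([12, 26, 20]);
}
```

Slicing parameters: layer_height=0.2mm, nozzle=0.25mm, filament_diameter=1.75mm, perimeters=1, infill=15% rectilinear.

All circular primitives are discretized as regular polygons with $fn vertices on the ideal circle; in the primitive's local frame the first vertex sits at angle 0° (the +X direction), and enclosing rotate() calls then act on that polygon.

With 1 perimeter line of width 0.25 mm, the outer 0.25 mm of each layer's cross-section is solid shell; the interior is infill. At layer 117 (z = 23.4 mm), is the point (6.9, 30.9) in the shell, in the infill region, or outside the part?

shell

At z = 23.4 mm: the cylinder does not reach this height (z outside [0, 8.5]); the cube at (-3, 8.5) is absent (z outside [4, 21.5]); the cube at (3, 5) (footprint 12×26) is included at this height; Combining (union): only the 12×26 cube at (3, 5) is present, so the union is just that shape — 1 connected region. Overall, the cross-section is a single solid region. The nearest boundary edge runs (15.00, 31.00)→(3.00, 31.00); distance from the point to it = 0.10 mm. The point is inside the cross-section, 0.10 mm from the nearest boundary — within the 0.25 mm shell band (1 × 0.25).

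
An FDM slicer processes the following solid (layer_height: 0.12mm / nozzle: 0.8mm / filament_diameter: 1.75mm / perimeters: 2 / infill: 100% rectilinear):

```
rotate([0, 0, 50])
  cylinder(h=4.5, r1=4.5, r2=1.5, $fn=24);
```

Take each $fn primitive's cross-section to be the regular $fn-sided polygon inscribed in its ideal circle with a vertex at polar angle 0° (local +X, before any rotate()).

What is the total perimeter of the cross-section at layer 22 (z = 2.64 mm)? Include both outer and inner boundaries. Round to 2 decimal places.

17.17 mm

At z = 2.64 mm: the cone: at t=0.587 of its height the radius interpolates to r₁+(r₂−r₁)t = 2.740, giving a regular 24-gon of that circumradius (perimeter = 2·24·2.740·sin(180°/24) = 17.17 mm); (rotated 50° about Z; rotation is an isometry so areas/perimeters/island counts are preserved). Overall, the cross-section is a single solid region. Total boundary length (outer) = 17.17 mm.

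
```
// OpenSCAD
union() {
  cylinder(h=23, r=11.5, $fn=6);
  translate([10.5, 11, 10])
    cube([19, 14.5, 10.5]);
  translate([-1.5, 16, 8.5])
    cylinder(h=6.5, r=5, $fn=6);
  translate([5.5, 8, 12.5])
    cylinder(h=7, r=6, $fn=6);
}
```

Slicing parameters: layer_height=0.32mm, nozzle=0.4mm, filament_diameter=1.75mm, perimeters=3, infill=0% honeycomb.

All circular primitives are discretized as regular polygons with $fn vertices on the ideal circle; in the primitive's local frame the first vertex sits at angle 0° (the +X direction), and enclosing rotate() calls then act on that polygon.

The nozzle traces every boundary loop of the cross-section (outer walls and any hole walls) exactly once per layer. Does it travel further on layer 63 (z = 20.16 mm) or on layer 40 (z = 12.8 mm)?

layer 40 (z = 12.8 mm)

Layer 63 (z = 20.16): the cylinder: section is a regular 6-gon, circumradius r=11.5 (perimeter = 2·6·11.500·sin(180°/6) = 69.00 mm); the cube at (10.5, 11) (footprint 19×14.5) is included at this height (perimeter 67.00 mm); the cylinder at (-1.5, 16) does not reach this height (z outside [8.5, 15]); the cylinder at (5.5, 8) is absent (z outside [12.5, 19.5]); Merging all regions: the 2 present regions are separate (no shared area or edge), so areas and boundary lengths simply add and each stays a separate island — boundary = 136.00 mm. So its perimeter = 136.00 mm. Layer 40 (z = 12.8): the cylinder: section is a regular 6-gon, circumradius r=11.5 (perimeter = 2·6·11.500·sin(180°/6) = 69.00 mm); the cube at (10.5, 11) (footprint 19×14.5) is included at this height (perimeter 67.00 mm); the r=5 cylinder at (-1.5, 16) contributes a regular 6-gon of circumradius 5 (perimeter = 2·6·5.000·sin(180°/6) = 30.00 mm); the cylinder at (5.5, 8): section is a regular 6-gon, circumradius r=6 (perimeter = 2·6·6.000·sin(180°/6) = 36.00 mm); Combining (union): the regions partially overlap (shared area 49.77 mm²), so the edge portions inside another operand are dropped and the merged outline is re-measured after clipping — boundary = 174.36 mm. So its perimeter = 174.36 mm. Layer 40 is larger (174.36 vs 136.00 mm).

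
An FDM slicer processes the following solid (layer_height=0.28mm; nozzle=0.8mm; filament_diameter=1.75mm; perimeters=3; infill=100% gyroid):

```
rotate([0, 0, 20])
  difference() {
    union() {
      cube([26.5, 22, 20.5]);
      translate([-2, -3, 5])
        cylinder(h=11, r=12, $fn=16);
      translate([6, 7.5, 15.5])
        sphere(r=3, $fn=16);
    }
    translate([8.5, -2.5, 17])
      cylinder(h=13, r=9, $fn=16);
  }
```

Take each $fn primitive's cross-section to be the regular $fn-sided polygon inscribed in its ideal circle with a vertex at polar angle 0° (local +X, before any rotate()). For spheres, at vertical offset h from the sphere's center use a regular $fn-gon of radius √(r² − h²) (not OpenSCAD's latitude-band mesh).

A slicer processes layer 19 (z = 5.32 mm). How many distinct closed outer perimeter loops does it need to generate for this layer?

At z = 5.32 mm: the 26.5×22 cube contributes its full rectangle; the cylinder at (-2, -3): section is a regular 16-gon, circumradius r=12; the sphere at (6, 7.5) is absent (|z−center|=10.180 > r=3); Combining (union): the regions partially overlap (shared area 57.51 mm²), so overlapping operands fuse into one piece — 1 connected region; the cylinder at (8.5, -2.5) does not reach this height (z outside [17, 30]); Subtracting the remaining from the first: none of the subtracted shapes is present at this height, so that combined region is unchanged — 1 connected region; (rotated 20° about Z; rotation is an isometry so areas/perimeters/island counts are preserved). The result has 1 disconnected region.

1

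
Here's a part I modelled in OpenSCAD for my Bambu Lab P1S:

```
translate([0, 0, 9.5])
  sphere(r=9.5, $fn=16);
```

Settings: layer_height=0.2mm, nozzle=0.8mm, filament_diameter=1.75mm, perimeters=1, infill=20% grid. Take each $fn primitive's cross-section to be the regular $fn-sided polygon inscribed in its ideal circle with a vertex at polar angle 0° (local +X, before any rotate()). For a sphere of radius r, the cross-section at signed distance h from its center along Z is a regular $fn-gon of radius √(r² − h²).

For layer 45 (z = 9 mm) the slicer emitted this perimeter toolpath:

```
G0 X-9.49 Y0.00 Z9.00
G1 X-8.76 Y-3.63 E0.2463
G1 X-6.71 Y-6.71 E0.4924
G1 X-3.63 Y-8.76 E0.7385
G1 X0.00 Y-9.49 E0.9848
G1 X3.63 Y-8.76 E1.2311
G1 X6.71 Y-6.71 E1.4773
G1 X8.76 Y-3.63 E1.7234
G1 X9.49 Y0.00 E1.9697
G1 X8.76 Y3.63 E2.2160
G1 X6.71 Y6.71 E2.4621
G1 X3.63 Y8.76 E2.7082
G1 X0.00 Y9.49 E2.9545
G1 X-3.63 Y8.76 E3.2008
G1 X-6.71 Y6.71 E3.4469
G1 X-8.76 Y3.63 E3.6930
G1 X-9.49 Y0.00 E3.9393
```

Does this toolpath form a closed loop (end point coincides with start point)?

yes

Start point (G0): (-9.49, 0.00). End point (last G1): the path returns to the start — closed.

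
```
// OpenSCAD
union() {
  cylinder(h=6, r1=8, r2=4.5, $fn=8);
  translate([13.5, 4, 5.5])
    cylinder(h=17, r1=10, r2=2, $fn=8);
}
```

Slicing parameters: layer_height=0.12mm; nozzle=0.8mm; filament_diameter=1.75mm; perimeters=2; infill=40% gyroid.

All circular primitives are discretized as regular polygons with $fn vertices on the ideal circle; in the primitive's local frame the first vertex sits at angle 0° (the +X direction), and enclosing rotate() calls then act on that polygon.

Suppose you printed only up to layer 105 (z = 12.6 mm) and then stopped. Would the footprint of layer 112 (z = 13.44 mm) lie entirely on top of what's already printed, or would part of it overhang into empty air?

Compare the two slices. At z = 12.6: the cone is absent (z outside [0, 6]); the cone at (13.5, 4) contributes a regular 8-gon of circumradius 6.659 (interpolated between r1=10 and r2=2 at t=0.418) (area = (8/2)·6.659²·sin(360°/8) = 125.41 mm²); Merging all regions: only the cone at (13.5, 4) is present, so the union is just that shape — area = 125.41 mm². At z = 13.44: the cone is not intersected at this z (z outside [0, 6]); the cone at (13.5, 4): at t=0.467 of its height the radius interpolates to r₁+(r₂−r₁)t = 6.264, giving a regular 8-gon of that circumradius (area = (8/2)·6.264²·sin(360°/8) = 110.96 mm²); Merging all regions: only the cone at (13.5, 4) is present, so the union is just that shape — area = 110.96 mm². Checking containment: the cross-section at z = 13.44 is a subset of the cross-section at z = 12.6.

entirely on top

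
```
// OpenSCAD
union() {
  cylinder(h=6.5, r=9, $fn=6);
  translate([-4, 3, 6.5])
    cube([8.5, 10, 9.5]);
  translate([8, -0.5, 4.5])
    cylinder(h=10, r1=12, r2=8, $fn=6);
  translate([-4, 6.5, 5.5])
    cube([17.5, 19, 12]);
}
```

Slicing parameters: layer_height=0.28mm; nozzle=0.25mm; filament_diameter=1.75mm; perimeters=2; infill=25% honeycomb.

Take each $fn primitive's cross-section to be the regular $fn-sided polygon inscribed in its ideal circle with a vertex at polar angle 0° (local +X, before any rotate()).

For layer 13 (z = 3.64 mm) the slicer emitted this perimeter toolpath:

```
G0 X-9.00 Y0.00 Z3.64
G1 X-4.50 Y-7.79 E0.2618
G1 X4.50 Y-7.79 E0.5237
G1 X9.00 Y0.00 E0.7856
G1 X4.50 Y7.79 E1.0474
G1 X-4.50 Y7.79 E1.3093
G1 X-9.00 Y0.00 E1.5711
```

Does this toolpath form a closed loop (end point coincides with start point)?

Start point (G0): (-9.00, 0.00). End point (last G1): the path returns to the start — closed.

yes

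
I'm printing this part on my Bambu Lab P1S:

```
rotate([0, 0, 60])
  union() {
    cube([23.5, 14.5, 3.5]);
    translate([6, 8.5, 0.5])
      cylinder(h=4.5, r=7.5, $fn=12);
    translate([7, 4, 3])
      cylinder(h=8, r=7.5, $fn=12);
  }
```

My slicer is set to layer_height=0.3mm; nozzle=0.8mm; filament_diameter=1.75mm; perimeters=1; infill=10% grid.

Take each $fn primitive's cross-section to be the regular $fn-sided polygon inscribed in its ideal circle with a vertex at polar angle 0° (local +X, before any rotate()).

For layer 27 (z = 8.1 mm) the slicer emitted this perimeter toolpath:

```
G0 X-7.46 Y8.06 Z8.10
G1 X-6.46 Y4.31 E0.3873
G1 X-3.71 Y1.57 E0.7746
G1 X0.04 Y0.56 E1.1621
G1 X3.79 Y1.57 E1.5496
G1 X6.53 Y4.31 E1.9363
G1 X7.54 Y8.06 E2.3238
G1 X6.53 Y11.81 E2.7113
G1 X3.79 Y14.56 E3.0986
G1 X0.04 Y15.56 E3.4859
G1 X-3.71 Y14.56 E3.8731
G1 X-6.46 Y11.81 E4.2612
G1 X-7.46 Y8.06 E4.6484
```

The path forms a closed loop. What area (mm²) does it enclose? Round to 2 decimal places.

168.75 mm²

Apply the shoelace formula to the sequence of (X, Y) vertices; enclosed area = 168.75 mm².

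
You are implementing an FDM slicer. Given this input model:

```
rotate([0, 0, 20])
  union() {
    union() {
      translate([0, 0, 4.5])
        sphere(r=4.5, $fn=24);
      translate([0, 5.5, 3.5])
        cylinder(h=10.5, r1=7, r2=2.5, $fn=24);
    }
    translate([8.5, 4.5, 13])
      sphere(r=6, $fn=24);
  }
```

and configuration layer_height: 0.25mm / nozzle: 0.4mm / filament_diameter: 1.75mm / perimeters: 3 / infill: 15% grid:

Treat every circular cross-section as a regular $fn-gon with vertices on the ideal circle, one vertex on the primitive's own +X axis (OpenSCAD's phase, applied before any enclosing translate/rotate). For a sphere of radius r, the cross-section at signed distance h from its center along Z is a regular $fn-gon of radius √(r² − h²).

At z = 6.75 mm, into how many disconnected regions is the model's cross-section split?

At z = 6.75 mm: the sphere: section is a regular 24-gon, circumradius = √(r²−h²) = √(4.5²−2.25²) = 3.897; the cone at (0, 5.5) (r1=7→r2=2.5) has section circumradius 5.607 here — a regular 24-gon; Merging all regions: the regions partially overlap (shared area 20.60 mm²), so overlapping operands fuse into one piece — 1 connected region; the sphere at (8.5, 4.5) is absent (|z−center|=6.250 > r=6); Combining (union): only that combined region is present, so the union is just that shape — 1 connected region; (rotated 20° about Z; rotation is an isometry so areas/perimeters/island counts are preserved). The result has 1 disconnected region.

1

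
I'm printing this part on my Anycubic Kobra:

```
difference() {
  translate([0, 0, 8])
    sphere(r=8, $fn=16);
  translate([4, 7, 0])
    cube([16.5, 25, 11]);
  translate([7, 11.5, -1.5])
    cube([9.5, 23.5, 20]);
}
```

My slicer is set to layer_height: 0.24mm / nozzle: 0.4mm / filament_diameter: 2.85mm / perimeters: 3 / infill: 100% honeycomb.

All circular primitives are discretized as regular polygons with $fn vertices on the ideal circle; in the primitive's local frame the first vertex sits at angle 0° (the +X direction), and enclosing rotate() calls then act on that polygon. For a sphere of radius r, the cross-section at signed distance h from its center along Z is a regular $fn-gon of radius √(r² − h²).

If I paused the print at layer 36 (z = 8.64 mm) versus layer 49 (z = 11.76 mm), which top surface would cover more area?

layer 36 (z = 8.64 mm)

Layer 36 (z = 8.64): the sphere: section is a regular 16-gon, circumradius = √(r²−h²) = √(8²−0.64²) = 7.974 (area = (16/2)·7.974²·sin(360°/16) = 194.68 mm²); the cube at (4, 7) (footprint 16.5×25) is included at this height (area 412.50 mm²); the 9.5×23.5 cube at (7, 11.5) contributes its full rectangle (area 223.25 mm²); After the difference (first − rest): starting from the r=8 sphere (194.68 mm²), the 16.5×25 cube at (4, 7) misses the remaining region (no effect); the 9.5×23.5 cube at (7, 11.5) misses the remaining region (no effect) — area = 194.68 mm². So its area = 194.68 mm². Layer 49 (z = 11.76): the r=8 sphere contributes a regular 16-gon of circumradius √(8²−3.76²) = 7.061 (area = (16/2)·7.061²·sin(360°/16) = 152.65 mm²); the cube at (4, 7) is absent (z outside [0, 11]); the cube at (7, 11.5) is present — its section is the full 9.5×23.5 rectangle (area 223.25 mm²); Subtracting the remaining from the first: starting from the r=8 sphere (152.65 mm²), the 9.5×23.5 cube at (7, 11.5) misses the remaining region (no effect) — area = 152.65 mm². So its area = 152.65 mm². Layer 36 is larger (194.68 vs 152.65 mm²).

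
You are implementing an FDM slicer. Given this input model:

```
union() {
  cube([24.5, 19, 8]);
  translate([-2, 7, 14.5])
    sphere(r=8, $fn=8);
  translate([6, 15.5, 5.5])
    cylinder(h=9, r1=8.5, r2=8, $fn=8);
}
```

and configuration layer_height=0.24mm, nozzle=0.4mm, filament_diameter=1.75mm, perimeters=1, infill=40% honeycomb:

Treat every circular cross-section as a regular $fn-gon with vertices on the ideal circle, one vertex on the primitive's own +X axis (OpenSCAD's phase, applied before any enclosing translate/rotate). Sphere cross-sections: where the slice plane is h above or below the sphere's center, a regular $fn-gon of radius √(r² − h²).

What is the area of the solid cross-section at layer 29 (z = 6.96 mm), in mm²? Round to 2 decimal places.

At z = 6.96 mm: the cube is present — its section is the full 24.5×19 rectangle (area 465.50 mm²); the sphere at (-2, 7): section is a regular 8-gon, circumradius = √(r²−h²) = √(8²−7.54²) = 2.674 (area = (8/2)·2.674²·sin(360°/8) = 20.22 mm²); the cone at (6, 15.5) contributes a regular 8-gon of circumradius 8.419 (interpolated between r1=8.5 and r2=8 at t=0.162) (area = (8/2)·8.419²·sin(360°/8) = 200.47 mm²); Merging all regions: the regions partially overlap — summed areas 686.19 mm² minus the doubly-counted overlap 142.20 mm² gives 543.99 mm² — area = 543.99 mm². Overall, the cross-section is a single solid region. Net area = 543.99 mm².

543.99 mm²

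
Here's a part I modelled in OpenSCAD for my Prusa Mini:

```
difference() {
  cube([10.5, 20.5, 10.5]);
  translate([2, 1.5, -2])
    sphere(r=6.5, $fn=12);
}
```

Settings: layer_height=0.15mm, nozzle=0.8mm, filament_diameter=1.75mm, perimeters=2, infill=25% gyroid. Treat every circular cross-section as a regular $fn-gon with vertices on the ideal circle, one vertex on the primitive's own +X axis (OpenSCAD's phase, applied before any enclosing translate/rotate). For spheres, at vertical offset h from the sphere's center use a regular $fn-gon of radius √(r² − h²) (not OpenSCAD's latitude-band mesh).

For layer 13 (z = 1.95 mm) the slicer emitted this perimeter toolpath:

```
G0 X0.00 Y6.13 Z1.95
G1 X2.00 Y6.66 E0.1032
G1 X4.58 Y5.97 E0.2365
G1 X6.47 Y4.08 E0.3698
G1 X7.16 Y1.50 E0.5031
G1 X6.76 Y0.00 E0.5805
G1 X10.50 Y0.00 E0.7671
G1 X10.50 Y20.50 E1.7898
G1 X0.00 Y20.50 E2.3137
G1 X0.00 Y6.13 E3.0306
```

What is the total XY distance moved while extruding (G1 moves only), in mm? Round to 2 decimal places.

Sum the Euclidean lengths of each G1 segment: total = 60.75 mm.

60.75 mm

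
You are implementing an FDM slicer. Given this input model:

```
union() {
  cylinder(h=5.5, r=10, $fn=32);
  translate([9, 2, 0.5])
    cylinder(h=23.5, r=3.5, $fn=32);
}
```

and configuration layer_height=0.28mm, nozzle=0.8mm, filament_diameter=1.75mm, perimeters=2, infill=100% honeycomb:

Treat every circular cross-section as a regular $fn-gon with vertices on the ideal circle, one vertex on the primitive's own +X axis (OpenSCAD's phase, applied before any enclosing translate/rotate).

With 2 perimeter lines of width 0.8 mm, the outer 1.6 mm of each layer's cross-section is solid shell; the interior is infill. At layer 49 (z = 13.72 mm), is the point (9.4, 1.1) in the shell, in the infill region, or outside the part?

At z = 13.72 mm: the cylinder is not intersected at this z (z outside [0, 5.5]); the r=3.5 cylinder at (9, 2) gives a regular 32-gon of circumradius 3.5 (constant along its height); Taking the union: only the r=3.5 cylinder at (9, 2) is present, so the union is just that shape — 1 connected region. Overall, the cross-section is a single solid region. The nearest boundary edge runs (10.34, -1.23)→(10.94, -0.91); distance from the point to it = 2.50 mm. The point is inside the cross-section and 2.50 mm from the nearest boundary — more than the 1.6 mm shell width (2 × 0.8), so it's in the infill interior.

infill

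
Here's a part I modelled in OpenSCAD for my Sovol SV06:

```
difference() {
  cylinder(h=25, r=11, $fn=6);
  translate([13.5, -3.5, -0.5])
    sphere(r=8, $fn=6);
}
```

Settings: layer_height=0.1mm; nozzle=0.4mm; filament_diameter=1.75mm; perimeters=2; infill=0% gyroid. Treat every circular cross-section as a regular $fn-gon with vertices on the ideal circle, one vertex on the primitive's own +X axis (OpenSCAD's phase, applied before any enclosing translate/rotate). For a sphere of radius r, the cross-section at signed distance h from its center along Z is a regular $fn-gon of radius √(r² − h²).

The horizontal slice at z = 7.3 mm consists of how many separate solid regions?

At z = 7.3 mm: the r=11 cylinder gives a regular 6-gon of circumradius 11 (constant along its height); the r=8 sphere at (13.5, -3.5) slices to a regular 6-gon of circumradius 1.778 (√(r²−h²) with h=7.8 from center); Subtracting the remaining from the first: starting from the r=11 cylinder, the r=8 sphere at (13.5, -3.5) misses the remaining region (no effect) — 1 connected region. The result has 1 disconnected region.

1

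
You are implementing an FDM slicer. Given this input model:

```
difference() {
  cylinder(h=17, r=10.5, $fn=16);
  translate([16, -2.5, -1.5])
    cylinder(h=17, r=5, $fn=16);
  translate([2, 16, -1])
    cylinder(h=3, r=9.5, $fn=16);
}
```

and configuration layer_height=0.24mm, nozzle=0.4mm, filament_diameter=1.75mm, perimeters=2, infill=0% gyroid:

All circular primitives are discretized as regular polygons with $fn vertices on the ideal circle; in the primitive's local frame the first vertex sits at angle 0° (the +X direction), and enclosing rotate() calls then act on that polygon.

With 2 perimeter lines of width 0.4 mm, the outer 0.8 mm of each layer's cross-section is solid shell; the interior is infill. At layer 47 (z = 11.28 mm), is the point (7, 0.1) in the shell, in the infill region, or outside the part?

At z = 11.28 mm: the cylinder: section is a regular 16-gon, circumradius r=10.5; the cylinder at (16, -2.5): section is a regular 16-gon, circumradius r=5; the cylinder at (2, 16) does not reach this height (z outside [-1, 2]); After the difference (first − rest): starting from the r=10.5 cylinder, the r=5 cylinder at (16, -2.5) misses the remaining region (no effect) — 1 connected region. Overall, the cross-section is a single solid region. The nearest boundary edge runs (9.70, 4.02)→(10.50, 0.00); distance from the point to it = 3.41 mm. The point is inside the cross-section and 3.41 mm from the nearest boundary — more than the 0.8 mm shell width (2 × 0.4), so it's in the infill interior.

infill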